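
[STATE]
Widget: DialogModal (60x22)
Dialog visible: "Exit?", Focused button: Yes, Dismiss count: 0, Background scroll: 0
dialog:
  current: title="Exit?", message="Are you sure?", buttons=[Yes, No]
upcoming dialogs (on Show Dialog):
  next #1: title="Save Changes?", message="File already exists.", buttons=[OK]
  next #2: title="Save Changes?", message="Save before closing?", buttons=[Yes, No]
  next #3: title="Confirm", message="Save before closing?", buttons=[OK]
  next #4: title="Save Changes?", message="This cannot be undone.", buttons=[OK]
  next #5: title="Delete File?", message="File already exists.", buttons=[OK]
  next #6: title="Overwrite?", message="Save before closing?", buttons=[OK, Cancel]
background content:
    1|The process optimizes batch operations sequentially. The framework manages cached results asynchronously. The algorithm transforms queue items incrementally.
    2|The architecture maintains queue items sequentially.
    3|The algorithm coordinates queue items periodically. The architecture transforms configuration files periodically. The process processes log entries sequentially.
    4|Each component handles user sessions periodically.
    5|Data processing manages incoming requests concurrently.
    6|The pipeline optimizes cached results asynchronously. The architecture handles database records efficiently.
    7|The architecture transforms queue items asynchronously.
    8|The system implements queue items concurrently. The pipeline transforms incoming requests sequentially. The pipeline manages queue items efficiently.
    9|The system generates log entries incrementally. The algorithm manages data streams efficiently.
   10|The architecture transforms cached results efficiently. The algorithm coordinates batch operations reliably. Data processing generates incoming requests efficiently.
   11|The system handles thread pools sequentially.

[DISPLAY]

The process optimizes batch operations sequentially. The fra
The architecture maintains queue items sequentially.        
The algorithm coordinates queue items periodically. The arch
Each component handles user sessions periodically.          
Data processing manages incoming requests concurrently.     
The pipeline optimizes cached results asynchronously. The ar
The architecture transforms queue items asynchronously.     
The system implements queue items concurrently. The pipeline
The system generates ┌───────────────┐mentally. The algorith
The architecture tran│     Exit?     │ults efficiently. The 
The system handles th│ Are you sure? │tially.               
                     │   [Yes]  No   │                      
                     └───────────────┘                      
                                                            
                                                            
                                                            
                                                            
                                                            
                                                            
                                                            
                                                            
                                                            


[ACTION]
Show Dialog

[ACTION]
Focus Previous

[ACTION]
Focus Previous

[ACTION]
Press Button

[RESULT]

The process optimizes batch operations sequentially. The fra
The architecture maintains queue items sequentially.        
The algorithm coordinates queue items periodically. The arch
Each component handles user sessions periodically.          
Data processing manages incoming requests concurrently.     
The pipeline optimizes cached results asynchronously. The ar
The architecture transforms queue items asynchronously.     
The system implements queue items concurrently. The pipeline
The system generates log entries incrementally. The algorith
The architecture transforms cached results efficiently. The 
The system handles thread pools sequentially.               
                                                            
                                                            
                                                            
                                                            
                                                            
                                                            
                                                            
                                                            
                                                            
                                                            
                                                            


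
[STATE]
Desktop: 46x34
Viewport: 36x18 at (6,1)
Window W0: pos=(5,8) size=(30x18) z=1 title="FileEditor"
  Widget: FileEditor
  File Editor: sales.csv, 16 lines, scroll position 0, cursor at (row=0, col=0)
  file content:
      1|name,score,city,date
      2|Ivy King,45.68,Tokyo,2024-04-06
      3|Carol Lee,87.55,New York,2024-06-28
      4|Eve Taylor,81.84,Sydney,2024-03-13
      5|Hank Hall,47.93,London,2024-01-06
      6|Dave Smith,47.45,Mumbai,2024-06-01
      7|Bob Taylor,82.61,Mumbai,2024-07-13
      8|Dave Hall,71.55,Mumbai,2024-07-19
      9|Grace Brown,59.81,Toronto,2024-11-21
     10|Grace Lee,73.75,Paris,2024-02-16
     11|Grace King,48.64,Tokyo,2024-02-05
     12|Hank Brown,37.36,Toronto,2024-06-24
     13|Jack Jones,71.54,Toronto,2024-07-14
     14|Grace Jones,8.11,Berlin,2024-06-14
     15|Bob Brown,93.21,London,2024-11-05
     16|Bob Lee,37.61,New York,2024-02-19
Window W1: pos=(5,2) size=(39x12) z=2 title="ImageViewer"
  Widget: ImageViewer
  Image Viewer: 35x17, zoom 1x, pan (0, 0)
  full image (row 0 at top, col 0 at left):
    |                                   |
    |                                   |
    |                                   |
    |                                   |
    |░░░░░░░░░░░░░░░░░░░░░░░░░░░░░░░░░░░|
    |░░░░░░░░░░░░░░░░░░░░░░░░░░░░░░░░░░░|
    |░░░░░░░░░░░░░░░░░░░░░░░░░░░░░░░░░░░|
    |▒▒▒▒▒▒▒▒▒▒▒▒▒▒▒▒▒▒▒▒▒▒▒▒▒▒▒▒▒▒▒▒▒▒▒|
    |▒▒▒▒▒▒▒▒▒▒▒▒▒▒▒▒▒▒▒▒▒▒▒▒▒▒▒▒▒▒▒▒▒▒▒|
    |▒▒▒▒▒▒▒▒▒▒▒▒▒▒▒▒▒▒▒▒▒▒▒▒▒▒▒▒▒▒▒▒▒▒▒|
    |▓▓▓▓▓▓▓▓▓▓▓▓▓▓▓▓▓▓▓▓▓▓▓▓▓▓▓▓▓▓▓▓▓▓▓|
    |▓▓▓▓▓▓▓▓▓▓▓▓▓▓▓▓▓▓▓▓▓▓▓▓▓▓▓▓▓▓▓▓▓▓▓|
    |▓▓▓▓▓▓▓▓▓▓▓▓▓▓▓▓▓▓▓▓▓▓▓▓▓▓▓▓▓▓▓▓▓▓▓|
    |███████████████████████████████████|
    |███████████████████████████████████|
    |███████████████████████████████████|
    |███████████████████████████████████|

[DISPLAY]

                                    
━━━━━━━━━━━━━━━━━━━━━━━━━━━━━━━━━━━━
 ImageViewer                        
────────────────────────────────────
                                    
                                    
                                    
                                    
░░░░░░░░░░░░░░░░░░░░░░░░░░░░░░░░░░░ 
░░░░░░░░░░░░░░░░░░░░░░░░░░░░░░░░░░░ 
░░░░░░░░░░░░░░░░░░░░░░░░░░░░░░░░░░░ 
▒▒▒▒▒▒▒▒▒▒▒▒▒▒▒▒▒▒▒▒▒▒▒▒▒▒▒▒▒▒▒▒▒▒▒ 
━━━━━━━━━━━━━━━━━━━━━━━━━━━━━━━━━━━━
Eve Taylor,81.84,Sydney,202░┃       
Hank Hall,47.93,London,2024░┃       
Dave Smith,47.45,Mumbai,202░┃       
Bob Taylor,82.61,Mumbai,202░┃       
Dave Hall,71.55,Mumbai,2024░┃       


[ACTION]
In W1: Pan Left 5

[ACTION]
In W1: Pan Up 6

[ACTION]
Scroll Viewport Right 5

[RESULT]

                                    
━━━━━━━━━━━━━━━━━━━━━━━━━━━━━━━━━┓  
geViewer                         ┃  
─────────────────────────────────┨  
                                 ┃  
                                 ┃  
                                 ┃  
                                 ┃  
░░░░░░░░░░░░░░░░░░░░░░░░░░░░░░░  ┃  
░░░░░░░░░░░░░░░░░░░░░░░░░░░░░░░  ┃  
░░░░░░░░░░░░░░░░░░░░░░░░░░░░░░░  ┃  
▒▒▒▒▒▒▒▒▒▒▒▒▒▒▒▒▒▒▒▒▒▒▒▒▒▒▒▒▒▒▒  ┃  
━━━━━━━━━━━━━━━━━━━━━━━━━━━━━━━━━┛  
Taylor,81.84,Sydney,202░┃           
 Hall,47.93,London,2024░┃           
 Smith,47.45,Mumbai,202░┃           
Taylor,82.61,Mumbai,202░┃           
 Hall,71.55,Mumbai,2024░┃           


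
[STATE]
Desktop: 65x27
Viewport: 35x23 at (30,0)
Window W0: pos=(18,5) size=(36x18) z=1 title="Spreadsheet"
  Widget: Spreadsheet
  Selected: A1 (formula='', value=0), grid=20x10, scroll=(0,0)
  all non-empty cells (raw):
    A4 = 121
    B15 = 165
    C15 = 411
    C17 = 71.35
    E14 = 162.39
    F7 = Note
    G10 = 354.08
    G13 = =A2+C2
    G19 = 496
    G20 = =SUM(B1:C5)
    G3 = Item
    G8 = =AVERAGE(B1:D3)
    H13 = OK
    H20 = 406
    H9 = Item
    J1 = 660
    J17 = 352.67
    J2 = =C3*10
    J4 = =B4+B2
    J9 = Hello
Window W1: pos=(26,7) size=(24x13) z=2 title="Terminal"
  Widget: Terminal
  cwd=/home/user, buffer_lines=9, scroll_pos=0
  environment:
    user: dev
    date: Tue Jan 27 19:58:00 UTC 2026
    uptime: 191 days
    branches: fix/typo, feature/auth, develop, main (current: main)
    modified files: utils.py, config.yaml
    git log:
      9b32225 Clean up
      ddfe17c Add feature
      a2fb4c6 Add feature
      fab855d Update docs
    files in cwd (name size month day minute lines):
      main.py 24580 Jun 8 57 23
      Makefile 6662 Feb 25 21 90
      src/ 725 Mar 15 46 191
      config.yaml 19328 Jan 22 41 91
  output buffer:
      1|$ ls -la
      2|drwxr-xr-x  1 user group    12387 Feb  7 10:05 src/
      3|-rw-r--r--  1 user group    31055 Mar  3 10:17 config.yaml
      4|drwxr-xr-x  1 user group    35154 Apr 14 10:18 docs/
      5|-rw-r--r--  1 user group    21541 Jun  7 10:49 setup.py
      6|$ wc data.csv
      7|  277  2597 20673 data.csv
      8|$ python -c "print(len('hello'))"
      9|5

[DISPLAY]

                                   
                                   
                                   
                                   
                                   
━━━━━━━━━━━━━━━━━━━━━━━┓           
t                      ┃           
━━━━━━━━━━━━━━━━━━━┓───┨           
rminal             ┃   ┃           
───────────────────┨D  ┃           
s -la              ┃---┃           
xr-xr-x  1 user gro┃   ┃           
-r--r--  1 user gro┃   ┃           
xr-xr-x  1 user gro┃   ┃           
-r--r--  1 user gro┃   ┃           
c data.csv         ┃   ┃           
77  2597 20673 data┃   ┃           
ython -c "print(len┃   ┃           
                   ┃   ┃           
━━━━━━━━━━━━━━━━━━━┛   ┃           
0       0       0      ┃           
0       0       0      ┃           
━━━━━━━━━━━━━━━━━━━━━━━┛           


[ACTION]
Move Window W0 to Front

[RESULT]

                                   
                                   
                                   
                                   
                                   
━━━━━━━━━━━━━━━━━━━━━━━┓           
t                      ┃           
───────────────────────┨           
                       ┃           
    B       C       D  ┃           
-----------------------┃           
]       0       0      ┃           
0       0       0      ┃           
0       0       0      ┃           
1       0       0      ┃           
0       0       0      ┃           
0       0       0      ┃           
0       0       0      ┃           
0       0       0      ┃           
0       0       0      ┃           
0       0       0      ┃           
0       0       0      ┃           
━━━━━━━━━━━━━━━━━━━━━━━┛           


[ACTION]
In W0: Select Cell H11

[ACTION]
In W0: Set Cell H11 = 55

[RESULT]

                                   
                                   
                                   
                                   
                                   
━━━━━━━━━━━━━━━━━━━━━━━┓           
t                      ┃           
───────────────────────┨           
                       ┃           
    B       C       D  ┃           
-----------------------┃           
0       0       0      ┃           
0       0       0      ┃           
0       0       0      ┃           
1       0       0      ┃           
0       0       0      ┃           
0       0       0      ┃           
0       0       0      ┃           
0       0       0      ┃           
0       0       0      ┃           
0       0       0      ┃           
0       0       0      ┃           
━━━━━━━━━━━━━━━━━━━━━━━┛           


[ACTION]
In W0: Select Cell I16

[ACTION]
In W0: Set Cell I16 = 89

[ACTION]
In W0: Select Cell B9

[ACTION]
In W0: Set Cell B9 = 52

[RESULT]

                                   
                                   
                                   
                                   
                                   
━━━━━━━━━━━━━━━━━━━━━━━┓           
t                      ┃           
───────────────────────┨           
                       ┃           
    B       C       D  ┃           
-----------------------┃           
0       0       0      ┃           
0       0       0      ┃           
0       0       0      ┃           
1       0       0      ┃           
0       0       0      ┃           
0       0       0      ┃           
0       0       0      ┃           
0       0       0      ┃           
0    [52]       0      ┃           
0       0       0      ┃           
0       0       0      ┃           
━━━━━━━━━━━━━━━━━━━━━━━┛           


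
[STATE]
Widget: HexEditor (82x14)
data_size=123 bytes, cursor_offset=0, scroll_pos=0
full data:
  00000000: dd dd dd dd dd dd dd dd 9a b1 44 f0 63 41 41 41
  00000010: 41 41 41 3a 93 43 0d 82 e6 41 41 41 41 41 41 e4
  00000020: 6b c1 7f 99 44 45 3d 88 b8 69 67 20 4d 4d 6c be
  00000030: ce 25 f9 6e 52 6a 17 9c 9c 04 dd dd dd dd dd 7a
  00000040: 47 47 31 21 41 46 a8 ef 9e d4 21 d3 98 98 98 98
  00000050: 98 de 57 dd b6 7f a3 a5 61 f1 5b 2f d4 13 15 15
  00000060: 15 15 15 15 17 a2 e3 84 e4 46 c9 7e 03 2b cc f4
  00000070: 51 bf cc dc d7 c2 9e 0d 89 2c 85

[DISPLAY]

00000000  DD dd dd dd dd dd dd dd  9a b1 44 f0 63 41 41 41  |..........D.cAAA|    
00000010  41 41 41 3a 93 43 0d 82  e6 41 41 41 41 41 41 e4  |AAA:.C...AAAAAA.|    
00000020  6b c1 7f 99 44 45 3d 88  b8 69 67 20 4d 4d 6c be  |k...DE=..ig MMl.|    
00000030  ce 25 f9 6e 52 6a 17 9c  9c 04 dd dd dd dd dd 7a  |.%.nRj.........z|    
00000040  47 47 31 21 41 46 a8 ef  9e d4 21 d3 98 98 98 98  |GG1!AF....!.....|    
00000050  98 de 57 dd b6 7f a3 a5  61 f1 5b 2f d4 13 15 15  |..W.....a.[/....|    
00000060  15 15 15 15 17 a2 e3 84  e4 46 c9 7e 03 2b cc f4  |.........F.~.+..|    
00000070  51 bf cc dc d7 c2 9e 0d  89 2c 85                 |Q........,.     |    
                                                                                  
                                                                                  
                                                                                  
                                                                                  
                                                                                  
                                                                                  


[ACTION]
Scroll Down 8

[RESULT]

00000070  51 bf cc dc d7 c2 9e 0d  89 2c 85                 |Q........,.     |    
                                                                                  
                                                                                  
                                                                                  
                                                                                  
                                                                                  
                                                                                  
                                                                                  
                                                                                  
                                                                                  
                                                                                  
                                                                                  
                                                                                  
                                                                                  


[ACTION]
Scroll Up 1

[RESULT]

00000060  15 15 15 15 17 a2 e3 84  e4 46 c9 7e 03 2b cc f4  |.........F.~.+..|    
00000070  51 bf cc dc d7 c2 9e 0d  89 2c 85                 |Q........,.     |    
                                                                                  
                                                                                  
                                                                                  
                                                                                  
                                                                                  
                                                                                  
                                                                                  
                                                                                  
                                                                                  
                                                                                  
                                                                                  
                                                                                  


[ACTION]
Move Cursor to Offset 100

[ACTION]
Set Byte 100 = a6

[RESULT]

00000060  15 15 15 15 A6 a2 e3 84  e4 46 c9 7e 03 2b cc f4  |.........F.~.+..|    
00000070  51 bf cc dc d7 c2 9e 0d  89 2c 85                 |Q........,.     |    
                                                                                  
                                                                                  
                                                                                  
                                                                                  
                                                                                  
                                                                                  
                                                                                  
                                                                                  
                                                                                  
                                                                                  
                                                                                  
                                                                                  


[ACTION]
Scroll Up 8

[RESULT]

00000000  dd dd dd dd dd dd dd dd  9a b1 44 f0 63 41 41 41  |..........D.cAAA|    
00000010  41 41 41 3a 93 43 0d 82  e6 41 41 41 41 41 41 e4  |AAA:.C...AAAAAA.|    
00000020  6b c1 7f 99 44 45 3d 88  b8 69 67 20 4d 4d 6c be  |k...DE=..ig MMl.|    
00000030  ce 25 f9 6e 52 6a 17 9c  9c 04 dd dd dd dd dd 7a  |.%.nRj.........z|    
00000040  47 47 31 21 41 46 a8 ef  9e d4 21 d3 98 98 98 98  |GG1!AF....!.....|    
00000050  98 de 57 dd b6 7f a3 a5  61 f1 5b 2f d4 13 15 15  |..W.....a.[/....|    
00000060  15 15 15 15 A6 a2 e3 84  e4 46 c9 7e 03 2b cc f4  |.........F.~.+..|    
00000070  51 bf cc dc d7 c2 9e 0d  89 2c 85                 |Q........,.     |    
                                                                                  
                                                                                  
                                                                                  
                                                                                  
                                                                                  
                                                                                  


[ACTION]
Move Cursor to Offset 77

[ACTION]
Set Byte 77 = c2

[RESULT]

00000000  dd dd dd dd dd dd dd dd  9a b1 44 f0 63 41 41 41  |..........D.cAAA|    
00000010  41 41 41 3a 93 43 0d 82  e6 41 41 41 41 41 41 e4  |AAA:.C...AAAAAA.|    
00000020  6b c1 7f 99 44 45 3d 88  b8 69 67 20 4d 4d 6c be  |k...DE=..ig MMl.|    
00000030  ce 25 f9 6e 52 6a 17 9c  9c 04 dd dd dd dd dd 7a  |.%.nRj.........z|    
00000040  47 47 31 21 41 46 a8 ef  9e d4 21 d3 98 C2 98 98  |GG1!AF....!.....|    
00000050  98 de 57 dd b6 7f a3 a5  61 f1 5b 2f d4 13 15 15  |..W.....a.[/....|    
00000060  15 15 15 15 a6 a2 e3 84  e4 46 c9 7e 03 2b cc f4  |.........F.~.+..|    
00000070  51 bf cc dc d7 c2 9e 0d  89 2c 85                 |Q........,.     |    
                                                                                  
                                                                                  
                                                                                  
                                                                                  
                                                                                  
                                                                                  


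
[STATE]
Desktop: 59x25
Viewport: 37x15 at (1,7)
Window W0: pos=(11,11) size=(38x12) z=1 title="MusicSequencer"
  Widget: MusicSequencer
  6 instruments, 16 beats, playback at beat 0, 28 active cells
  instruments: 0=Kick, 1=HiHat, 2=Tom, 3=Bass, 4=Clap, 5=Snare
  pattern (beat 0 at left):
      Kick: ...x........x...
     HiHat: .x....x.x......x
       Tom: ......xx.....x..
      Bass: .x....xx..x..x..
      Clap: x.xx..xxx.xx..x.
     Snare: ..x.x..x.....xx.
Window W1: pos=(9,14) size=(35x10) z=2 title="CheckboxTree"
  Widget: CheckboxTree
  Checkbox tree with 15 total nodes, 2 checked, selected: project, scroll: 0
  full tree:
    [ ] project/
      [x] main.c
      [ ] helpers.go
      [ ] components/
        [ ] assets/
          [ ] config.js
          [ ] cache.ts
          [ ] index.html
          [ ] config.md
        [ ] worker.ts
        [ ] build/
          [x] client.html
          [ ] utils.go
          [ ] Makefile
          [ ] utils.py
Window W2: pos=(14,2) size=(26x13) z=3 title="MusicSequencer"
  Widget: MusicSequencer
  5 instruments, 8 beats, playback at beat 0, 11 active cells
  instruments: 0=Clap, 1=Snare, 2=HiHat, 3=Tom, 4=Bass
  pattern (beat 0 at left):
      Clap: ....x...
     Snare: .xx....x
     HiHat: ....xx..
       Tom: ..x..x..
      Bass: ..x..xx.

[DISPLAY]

             ┃ Snare·██····█         
             ┃ HiHat····██··         
             ┃   Tom··█··█··         
             ┃  Bass··█··██·         
          ┏━━┃                       
          ┃ M┃                       
          ┠──┃                       
        ┏━━━━┗━━━━━━━━━━━━━━━━━━━━━━━
        ┃ CheckboxTree               
        ┠────────────────────────────
        ┃>[-] project/               
        ┃   [x] main.c               
        ┃   [ ] helpers.go           
        ┃   [-] components/          
        ┃     [ ] assets/            


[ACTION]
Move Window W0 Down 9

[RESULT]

             ┃ Snare·██····█         
             ┃ HiHat····██··         
             ┃   Tom··█··█··         
             ┃  Bass··█··██·         
             ┃                       
             ┃                       
          ┏━━┃                       
        ┏━━━━┗━━━━━━━━━━━━━━━━━━━━━━━
        ┃ CheckboxTree               
        ┠────────────────────────────
        ┃>[-] project/               
        ┃   [x] main.c               
        ┃   [ ] helpers.go           
        ┃   [-] components/          
        ┃     [ ] assets/            


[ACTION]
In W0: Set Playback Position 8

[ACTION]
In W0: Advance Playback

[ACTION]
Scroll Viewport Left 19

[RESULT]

              ┃ Snare·██····█        
              ┃ HiHat····██··        
              ┃   Tom··█··█··        
              ┃  Bass··█··██·        
              ┃                      
              ┃                      
           ┏━━┃                      
         ┏━━━━┗━━━━━━━━━━━━━━━━━━━━━━
         ┃ CheckboxTree              
         ┠───────────────────────────
         ┃>[-] project/              
         ┃   [x] main.c              
         ┃   [ ] helpers.go          
         ┃   [-] components/         
         ┃     [ ] assets/           


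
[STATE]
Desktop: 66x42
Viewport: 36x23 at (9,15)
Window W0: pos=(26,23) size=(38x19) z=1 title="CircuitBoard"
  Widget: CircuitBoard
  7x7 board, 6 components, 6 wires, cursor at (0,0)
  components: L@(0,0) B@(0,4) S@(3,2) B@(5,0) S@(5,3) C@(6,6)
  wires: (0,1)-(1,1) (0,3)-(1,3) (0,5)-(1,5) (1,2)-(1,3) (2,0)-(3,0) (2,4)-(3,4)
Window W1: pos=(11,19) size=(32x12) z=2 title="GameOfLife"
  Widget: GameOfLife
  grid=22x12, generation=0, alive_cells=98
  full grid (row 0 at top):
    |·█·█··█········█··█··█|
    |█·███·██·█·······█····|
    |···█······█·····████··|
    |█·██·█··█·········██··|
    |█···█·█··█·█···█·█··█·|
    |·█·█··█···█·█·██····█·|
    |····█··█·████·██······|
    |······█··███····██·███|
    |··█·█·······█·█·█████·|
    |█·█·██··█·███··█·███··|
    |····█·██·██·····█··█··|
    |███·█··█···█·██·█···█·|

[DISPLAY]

                                    
                                    
                                    
                                    
  ┏━━━━━━━━━━━━━━━━━━━━━━━━━━━━━━┓  
  ┃ GameOfLife                   ┃  
  ┠──────────────────────────────┨  
  ┃Gen: 0                        ┃  
  ┃···█······█·····████··        ┃━━
  ┃█·██·█··█·········██··        ┃  
  ┃█···█·█··█·█···█·█··█·        ┃──
  ┃·█·█··█···█·█·██····█·        ┃  
  ┃····█··█·████·██······        ┃· 
  ┃······█··███····██·███        ┃│ 
  ┃··█·█·······█·█·█████·        ┃· 
  ┗━━━━━━━━━━━━━━━━━━━━━━━━━━━━━━┛  
                 ┃2   ·             
                 ┃    │             
                 ┃3   ·       S     
                 ┃                  
                 ┃4                 
                 ┃                  
                 ┃5   B           S 


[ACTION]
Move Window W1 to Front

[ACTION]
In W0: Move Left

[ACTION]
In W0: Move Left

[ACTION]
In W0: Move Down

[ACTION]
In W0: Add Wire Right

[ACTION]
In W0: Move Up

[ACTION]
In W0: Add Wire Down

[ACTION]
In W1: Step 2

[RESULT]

                                    
                                    
                                    
                                    
  ┏━━━━━━━━━━━━━━━━━━━━━━━━━━━━━━┓  
  ┃ GameOfLife                   ┃  
  ┠──────────────────────────────┨  
  ┃Gen: 2                        ┃  
  ┃·█·█·····██········██·        ┃━━
  ┃·███·······█····██··█·        ┃  
  ┃·█·········█···█···█··        ┃──
  ┃···██·····█·█·█····██·        ┃  
  ┃···█················█·        ┃· 
  ┃·····█··██··█·█······█        ┃│ 
  ┃··███·█····██·········        ┃· 
  ┗━━━━━━━━━━━━━━━━━━━━━━━━━━━━━━┛  
                 ┃2   ·             
                 ┃    │             
                 ┃3   ·       S     
                 ┃                  
                 ┃4                 
                 ┃                  
                 ┃5   B           S 


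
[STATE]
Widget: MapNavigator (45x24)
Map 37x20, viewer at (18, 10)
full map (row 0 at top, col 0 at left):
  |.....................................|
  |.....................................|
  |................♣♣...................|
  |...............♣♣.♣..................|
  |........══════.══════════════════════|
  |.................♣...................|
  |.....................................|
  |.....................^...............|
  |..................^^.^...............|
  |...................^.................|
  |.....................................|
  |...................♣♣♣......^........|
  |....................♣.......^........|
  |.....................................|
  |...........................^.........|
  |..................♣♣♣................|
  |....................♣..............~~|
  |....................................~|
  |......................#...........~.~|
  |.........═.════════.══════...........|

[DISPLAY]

                                             
                                             
    .....................................    
    .....................................    
    ................♣♣...................    
    ...............♣♣.♣..................    
    ........══════.══════════════════════    
    .................♣...................    
    .....................................    
    .....................^...............    
    ..................^^.^...............    
    ...................^.................    
    ..................@..................    
    ...................♣♣♣......^........    
    ....................♣.......^........    
    .....................................    
    ...........................^.........    
    ..................♣♣♣................    
    ....................♣..............~~    
    ....................................~    
    ......................#...........~.~    
    .........═.════════.══════...........    
                                             
                                             


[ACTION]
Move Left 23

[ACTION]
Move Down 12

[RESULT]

                      .....................^.
                      ..................^^.^.
                      ...................^...
                      .......................
                      ...................♣♣♣.
                      ....................♣..
                      .......................
                      .......................
                      ..................♣♣♣..
                      ....................♣..
                      .......................
                      ......................#
                      @........═.════════.═══
                                             
                                             
                                             
                                             
                                             
                                             
                                             
                                             
                                             
                                             
                                             


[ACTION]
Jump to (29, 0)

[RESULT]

                                             
                                             
                                             
                                             
                                             
                                             
                                             
                                             
                                             
                                             
                                             
                                             
......................@.......               
..............................               
.........♣♣...................               
........♣♣.♣..................               
.══════.══════════════════════               
..........♣...................               
..............................               
..............^...............               
...........^^.^...............               
............^.................               
..............................               
............♣♣♣......^........               


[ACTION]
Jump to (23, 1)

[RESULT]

                                             
                                             
                                             
                                             
                                             
                                             
                                             
                                             
                                             
                                             
                                             
....................................         
......................@.............         
...............♣♣...................         
..............♣♣.♣..................         
.......══════.══════════════════════         
................♣...................         
....................................         
....................^...............         
.................^^.^...............         
..................^.................         
....................................         
..................♣♣♣......^........         
...................♣.......^........         


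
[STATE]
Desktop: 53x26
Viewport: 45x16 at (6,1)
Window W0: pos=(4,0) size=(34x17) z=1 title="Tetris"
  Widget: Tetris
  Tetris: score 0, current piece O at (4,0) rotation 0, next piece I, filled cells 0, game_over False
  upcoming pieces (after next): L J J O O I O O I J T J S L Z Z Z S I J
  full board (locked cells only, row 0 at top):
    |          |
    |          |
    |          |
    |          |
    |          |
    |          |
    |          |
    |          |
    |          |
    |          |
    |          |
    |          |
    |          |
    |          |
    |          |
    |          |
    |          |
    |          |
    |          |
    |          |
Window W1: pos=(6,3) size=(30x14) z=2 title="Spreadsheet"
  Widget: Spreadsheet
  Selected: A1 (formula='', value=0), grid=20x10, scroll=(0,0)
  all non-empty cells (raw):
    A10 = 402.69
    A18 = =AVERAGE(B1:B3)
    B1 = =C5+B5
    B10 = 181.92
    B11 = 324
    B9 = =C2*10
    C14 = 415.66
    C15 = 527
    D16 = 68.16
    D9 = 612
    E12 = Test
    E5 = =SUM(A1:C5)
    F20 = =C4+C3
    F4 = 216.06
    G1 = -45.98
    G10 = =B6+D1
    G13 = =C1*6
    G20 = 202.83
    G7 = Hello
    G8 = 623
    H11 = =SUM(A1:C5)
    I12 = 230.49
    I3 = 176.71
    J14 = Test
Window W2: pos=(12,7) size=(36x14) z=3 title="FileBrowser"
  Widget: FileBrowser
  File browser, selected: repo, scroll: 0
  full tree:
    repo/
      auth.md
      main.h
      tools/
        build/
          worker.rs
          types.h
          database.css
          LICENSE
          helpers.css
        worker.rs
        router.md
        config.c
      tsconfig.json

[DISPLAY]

Tetris                         ┃             
───────────────────────────────┨             
┏━━━━━━━━━━━━━━━━━━━━━━━━━━━━┓ ┃             
┃ Spreadsheet                ┃ ┃             
┠────────────────────────────┨ ┃             
┃A1:                         ┃ ┃             
┃     ┏━━━━━━━━━━━━━━━━━━━━━━━━━━━━━━━━━━┓   
┃-----┃ FileBrowser                      ┃   
┃  1  ┠──────────────────────────────────┨   
┃  2  ┃> [-] repo/                       ┃   
┃  3  ┃    auth.md                       ┃   
┃  4  ┃    main.h                        ┃   
┃  5  ┃    [+] tools/                    ┃   
┃  6  ┃    tsconfig.json                 ┃   
┃  7  ┃                                  ┃   
┗━━━━━┃                                  ┃   


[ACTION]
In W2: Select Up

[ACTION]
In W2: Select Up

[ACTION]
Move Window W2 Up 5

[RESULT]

Tetris                         ┃             
──────┏━━━━━━━━━━━━━━━━━━━━━━━━━━━━━━━━━━┓   
┏━━━━━┃ FileBrowser                      ┃   
┃ Spre┠──────────────────────────────────┨   
┠─────┃> [-] repo/                       ┃   
┃A1:  ┃    auth.md                       ┃   
┃     ┃    main.h                        ┃   
┃-----┃    [+] tools/                    ┃   
┃  1  ┃    tsconfig.json                 ┃   
┃  2  ┃                                  ┃   
┃  3  ┃                                  ┃   
┃  4  ┃                                  ┃   
┃  5  ┃                                  ┃   
┃  6  ┃                                  ┃   
┃  7  ┗━━━━━━━━━━━━━━━━━━━━━━━━━━━━━━━━━━┛   
┗━━━━━━━━━━━━━━━━━━━━━━━━━━━━┛━┛             


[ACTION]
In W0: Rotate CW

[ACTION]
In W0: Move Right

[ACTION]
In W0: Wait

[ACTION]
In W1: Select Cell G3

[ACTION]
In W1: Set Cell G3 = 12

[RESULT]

Tetris                         ┃             
──────┏━━━━━━━━━━━━━━━━━━━━━━━━━━━━━━━━━━┓   
┏━━━━━┃ FileBrowser                      ┃   
┃ Spre┠──────────────────────────────────┨   
┠─────┃> [-] repo/                       ┃   
┃G3: 1┃    auth.md                       ┃   
┃     ┃    main.h                        ┃   
┃-----┃    [+] tools/                    ┃   
┃  1  ┃    tsconfig.json                 ┃   
┃  2  ┃                                  ┃   
┃  3  ┃                                  ┃   
┃  4  ┃                                  ┃   
┃  5  ┃                                  ┃   
┃  6  ┃                                  ┃   
┃  7  ┗━━━━━━━━━━━━━━━━━━━━━━━━━━━━━━━━━━┛   
┗━━━━━━━━━━━━━━━━━━━━━━━━━━━━┛━┛             
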